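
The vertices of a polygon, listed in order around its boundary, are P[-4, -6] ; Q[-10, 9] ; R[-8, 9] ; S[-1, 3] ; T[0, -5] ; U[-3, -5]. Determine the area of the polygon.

70.5

Apply the shoelace (surveyor's) formula: 2A = Σ (x_i·y_{i+1} − x_{i+1}·y_i), indices taken mod 6.
Cross-terms: -96, -18, -15, 5, -15, -2  ⇒  Σ = -141
Area = |Σ|/2 = 70.5.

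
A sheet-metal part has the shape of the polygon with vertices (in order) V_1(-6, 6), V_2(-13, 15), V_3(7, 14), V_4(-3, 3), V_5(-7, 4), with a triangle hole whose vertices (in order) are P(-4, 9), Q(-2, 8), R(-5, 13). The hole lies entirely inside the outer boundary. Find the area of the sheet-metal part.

Outer boundary:
Apply the shoelace (surveyor's) formula: 2A = Σ (x_i·y_{i+1} − x_{i+1}·y_i), indices taken mod 5.
Cross-terms: -12, -287, 63, 9, -18  ⇒  Σ = -245
Area = |Σ|/2 = 122.5.
Hole:
Apply the shoelace formula: 2A = Σ (x_i·y_{i+1} − x_{i+1}·y_i), indices taken mod 3.
Cross-terms: -14, 14, 7  ⇒  Σ = 7
Area = |Σ|/2 = 3.5.
Net area = 122.5 − 3.5 = 119.

119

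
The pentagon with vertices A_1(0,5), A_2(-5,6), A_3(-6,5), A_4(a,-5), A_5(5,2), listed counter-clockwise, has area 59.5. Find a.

-1

The doubled signed area Σ (x_i y_{i+1} − x_{i+1} y_i) is linear in a.
With a=0 it equals 116; the coefficient of a is -3 (from the two edges through A_4).
So -3·a + 116 = 2·59.5 = 119 ⇒ a = -1.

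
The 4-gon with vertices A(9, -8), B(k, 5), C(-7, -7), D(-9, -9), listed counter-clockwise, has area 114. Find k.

-5

The doubled signed area Σ (x_i y_{i+1} − x_{i+1} y_i) is linear in k.
With k=0 it equals 233; the coefficient of k is 1 (from the two edges through B).
So 1·k + 233 = 2·114 = 228 ⇒ k = -5.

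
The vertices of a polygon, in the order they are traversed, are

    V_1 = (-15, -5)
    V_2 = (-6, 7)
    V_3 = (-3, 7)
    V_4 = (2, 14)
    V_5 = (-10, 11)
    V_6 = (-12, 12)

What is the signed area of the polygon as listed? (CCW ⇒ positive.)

Apply the shoelace (surveyor's) formula: 2A = Σ (x_i·y_{i+1} − x_{i+1}·y_i), indices taken mod 6.
Cross-terms: -135, -21, -56, 162, 12, 240  ⇒  Σ = 202
Signed area = Σ/2 = 101 (positive ⇒ counter-clockwise traversal).

101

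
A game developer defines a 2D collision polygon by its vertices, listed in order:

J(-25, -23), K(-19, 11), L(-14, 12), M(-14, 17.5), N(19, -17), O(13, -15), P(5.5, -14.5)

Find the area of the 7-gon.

808.25

Apply the shoelace (surveyor's) formula: 2A = Σ (x_i·y_{i+1} − x_{i+1}·y_i), indices taken mod 7.
Σ = (-712) + (-74) + (-77) + (-94.5) + (-64) + (-106) + (-489) = -1616.5
Area = |Σ|/2 = 808.25.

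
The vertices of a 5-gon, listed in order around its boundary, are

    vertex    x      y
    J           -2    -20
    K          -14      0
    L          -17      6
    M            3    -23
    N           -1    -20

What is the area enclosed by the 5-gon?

Apply the shoelace (surveyor's) formula: 2A = Σ (x_i·y_{i+1} − x_{i+1}·y_i), indices taken mod 5.
Σ = (-280) + (-84) + (373) + (-83) + (-20) = -94
Area = |Σ|/2 = 47.

47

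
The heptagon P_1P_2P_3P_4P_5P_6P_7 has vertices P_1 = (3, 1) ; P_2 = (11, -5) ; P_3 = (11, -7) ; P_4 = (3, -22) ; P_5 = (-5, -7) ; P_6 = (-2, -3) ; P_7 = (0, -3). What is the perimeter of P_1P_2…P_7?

|P_1P_2| = √((8)² + (-6)²) = √100 = 10
|P_2P_3| = √((0)² + (-2)²) = √4 = 2
|P_3P_4| = √((-8)² + (-15)²) = √289 = 17
|P_4P_5| = √((-8)² + (15)²) = √289 = 17
|P_5P_6| = √((3)² + (4)²) = √25 = 5
|P_6P_7| = √((2)² + (0)²) = √4 = 2
|P_7P_1| = √((3)² + (4)²) = √25 = 5
Perimeter = 10 + 2 + 17 + 17 + 5 + 2 + 5 = 58.

58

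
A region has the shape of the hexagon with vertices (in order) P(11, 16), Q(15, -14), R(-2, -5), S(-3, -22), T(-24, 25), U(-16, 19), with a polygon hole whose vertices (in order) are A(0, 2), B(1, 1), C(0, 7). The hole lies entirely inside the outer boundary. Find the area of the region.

Outer boundary:
Apply the shoelace (surveyor's) formula: 2A = Σ (x_i·y_{i+1} − x_{i+1}·y_i), indices taken mod 6.
Σ = (-394) + (-103) + (29) + (-603) + (-56) + (-465) = -1592
Area = |Σ|/2 = 796.
Hole:
Apply Gauss's area formula: 2A = Σ (x_i·y_{i+1} − x_{i+1}·y_i), indices taken mod 3.
Σ = (-2) + (7) + (0) = 5
Area = |Σ|/2 = 2.5.
Net area = 796 − 2.5 = 793.5.

793.5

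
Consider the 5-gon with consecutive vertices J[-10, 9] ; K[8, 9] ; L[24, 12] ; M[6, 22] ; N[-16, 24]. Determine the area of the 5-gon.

383

Apply the surveyor's formula: 2A = Σ (x_i·y_{i+1} − x_{i+1}·y_i), indices taken mod 5.
Σ = (-162) + (-120) + (456) + (496) + (96) = 766
Area = |Σ|/2 = 383.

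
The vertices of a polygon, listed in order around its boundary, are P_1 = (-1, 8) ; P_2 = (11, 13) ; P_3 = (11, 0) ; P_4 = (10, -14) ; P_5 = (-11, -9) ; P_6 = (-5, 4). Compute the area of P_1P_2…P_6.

383.5

Apply the surveyor's formula: 2A = Σ (x_i·y_{i+1} − x_{i+1}·y_i), indices taken mod 6.
P_1→P_2: (-1)(13) − (11)(8) = -101
P_2→P_3: (11)(0) − (11)(13) = -143
P_3→P_4: (11)(-14) − (10)(0) = -154
P_4→P_5: (10)(-9) − (-11)(-14) = -244
P_5→P_6: (-11)(4) − (-5)(-9) = -89
P_6→P_1: (-5)(8) − (-1)(4) = -36
Σ = -767
Area = |Σ|/2 = 383.5.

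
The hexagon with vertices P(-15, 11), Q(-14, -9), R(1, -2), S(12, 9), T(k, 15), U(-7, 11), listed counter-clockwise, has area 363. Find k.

The doubled signed area Σ (x_i y_{i+1} − x_{i+1} y_i) is linear in k.
With k=0 it equals 732; the coefficient of k is 2 (from the two edges through T).
So 2·k + 732 = 2·363 = 726 ⇒ k = -3.

-3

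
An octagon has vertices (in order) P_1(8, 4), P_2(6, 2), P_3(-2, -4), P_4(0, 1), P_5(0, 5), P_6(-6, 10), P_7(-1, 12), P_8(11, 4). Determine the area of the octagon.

Σ = (-8) + (-20) + (-2) + (0) + (30) + (-62) + (-136) + (12) = -186
Area = |Σ|/2 = 93.

93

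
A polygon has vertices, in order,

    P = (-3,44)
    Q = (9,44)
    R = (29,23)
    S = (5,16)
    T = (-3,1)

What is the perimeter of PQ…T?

126

|PQ| = √((12)² + (0)²) = √144 = 12
|QR| = √((20)² + (-21)²) = √841 = 29
|RS| = √((-24)² + (-7)²) = √625 = 25
|ST| = √((-8)² + (-15)²) = √289 = 17
|TP| = √((0)² + (43)²) = √1849 = 43
Perimeter = 12 + 29 + 25 + 17 + 43 = 126.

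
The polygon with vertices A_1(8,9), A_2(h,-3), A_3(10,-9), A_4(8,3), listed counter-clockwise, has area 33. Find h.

The doubled signed area Σ (x_i y_{i+1} − x_{i+1} y_i) is linear in h.
With h=0 it equals 156; the coefficient of h is -18 (from the two edges through A_2).
So -18·h + 156 = 2·33 = 66 ⇒ h = 5.

5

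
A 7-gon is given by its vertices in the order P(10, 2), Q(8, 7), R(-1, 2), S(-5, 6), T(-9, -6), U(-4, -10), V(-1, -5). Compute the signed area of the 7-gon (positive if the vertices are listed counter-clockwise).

144.5

Apply the surveyor's formula: 2A = Σ (x_i·y_{i+1} − x_{i+1}·y_i), indices taken mod 7.
Cross-terms: 54, 23, 4, 84, 66, 10, 48  ⇒  Σ = 289
Signed area = Σ/2 = 144.5 (positive ⇒ counter-clockwise traversal).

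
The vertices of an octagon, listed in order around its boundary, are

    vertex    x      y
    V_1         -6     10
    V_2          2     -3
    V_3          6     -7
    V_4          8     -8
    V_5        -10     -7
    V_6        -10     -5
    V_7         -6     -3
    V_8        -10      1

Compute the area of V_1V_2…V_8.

V_1→V_2: (-6)(-3) − (2)(10) = -2
V_2→V_3: (2)(-7) − (6)(-3) = 4
V_3→V_4: (6)(-8) − (8)(-7) = 8
V_4→V_5: (8)(-7) − (-10)(-8) = -136
V_5→V_6: (-10)(-5) − (-10)(-7) = -20
V_6→V_7: (-10)(-3) − (-6)(-5) = 0
V_7→V_8: (-6)(1) − (-10)(-3) = -36
V_8→V_1: (-10)(10) − (-6)(1) = -94
Σ = -276
Area = |Σ|/2 = 138.

138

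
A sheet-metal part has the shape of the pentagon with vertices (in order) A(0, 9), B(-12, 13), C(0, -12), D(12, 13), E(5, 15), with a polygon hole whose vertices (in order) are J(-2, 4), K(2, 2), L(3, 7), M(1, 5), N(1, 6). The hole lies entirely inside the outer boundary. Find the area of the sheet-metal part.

267.5

Outer boundary:
Apply the surveyor's formula: 2A = Σ (x_i·y_{i+1} − x_{i+1}·y_i), indices taken mod 5.
Σ = (108) + (144) + (144) + (115) + (45) = 556
Area = |Σ|/2 = 278.
Hole:
Σ = (-12) + (8) + (8) + (1) + (16) = 21
Area = |Σ|/2 = 10.5.
Net area = 278 − 10.5 = 267.5.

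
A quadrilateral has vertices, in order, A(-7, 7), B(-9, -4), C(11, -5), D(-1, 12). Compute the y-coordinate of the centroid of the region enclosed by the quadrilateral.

19/12

Apply the shoelace formula. First the cross-terms c_i = x_i·y_{i+1} − x_{i+1}·y_i:
  91, 89, 127, 77  ⇒  2A = 384, A = 192.
Then Σ (y_i + y_{i+1})·c_i = 1824, so ȳ = 1824 / (6·192) = 19/12.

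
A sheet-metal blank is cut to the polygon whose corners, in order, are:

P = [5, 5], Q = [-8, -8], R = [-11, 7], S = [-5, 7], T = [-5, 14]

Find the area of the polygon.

158

Σ = (0) + (-144) + (-42) + (-35) + (-95) = -316
Area = |Σ|/2 = 158.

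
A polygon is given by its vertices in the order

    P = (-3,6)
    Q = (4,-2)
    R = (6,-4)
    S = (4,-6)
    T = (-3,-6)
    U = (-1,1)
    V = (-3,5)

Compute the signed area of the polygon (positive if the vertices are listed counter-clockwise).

Σ = (-18) + (-4) + (-20) + (-42) + (-9) + (-2) + (-3) = -98
Signed area = Σ/2 = -49 (negative ⇒ clockwise traversal).

-49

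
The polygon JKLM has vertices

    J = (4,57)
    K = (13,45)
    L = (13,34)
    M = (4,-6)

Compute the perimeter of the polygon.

130

|JK| = √((9)² + (-12)²) = √225 = 15
|KL| = √((0)² + (-11)²) = √121 = 11
|LM| = √((-9)² + (-40)²) = √1681 = 41
|MJ| = √((0)² + (63)²) = √3969 = 63
Perimeter = 15 + 11 + 41 + 63 = 130.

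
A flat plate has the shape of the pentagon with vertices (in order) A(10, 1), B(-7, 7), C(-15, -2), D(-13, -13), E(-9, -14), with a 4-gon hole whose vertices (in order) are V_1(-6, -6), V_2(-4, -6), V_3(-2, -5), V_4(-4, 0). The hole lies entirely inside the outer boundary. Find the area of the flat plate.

Outer boundary:
Apply Gauss's area formula: 2A = Σ (x_i·y_{i+1} − x_{i+1}·y_i), indices taken mod 5.
Σ = (77) + (119) + (169) + (65) + (131) = 561
Area = |Σ|/2 = 280.5.
Hole:
Apply the surveyor's formula: 2A = Σ (x_i·y_{i+1} − x_{i+1}·y_i), indices taken mod 4.
V_1→V_2: (-6)(-6) − (-4)(-6) = 12
V_2→V_3: (-4)(-5) − (-2)(-6) = 8
V_3→V_4: (-2)(0) − (-4)(-5) = -20
V_4→V_1: (-4)(-6) − (-6)(0) = 24
Σ = 24
Area = |Σ|/2 = 12.
Net area = 280.5 − 12 = 268.5.

268.5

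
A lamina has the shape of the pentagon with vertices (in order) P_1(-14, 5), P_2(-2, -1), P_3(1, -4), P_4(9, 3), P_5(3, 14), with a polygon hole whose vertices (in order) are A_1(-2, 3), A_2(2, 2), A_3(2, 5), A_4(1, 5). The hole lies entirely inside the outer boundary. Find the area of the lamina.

Outer boundary:
Σ = (24) + (9) + (39) + (117) + (211) = 400
Area = |Σ|/2 = 200.
Hole:
Apply the shoelace (surveyor's) formula: 2A = Σ (x_i·y_{i+1} − x_{i+1}·y_i), indices taken mod 4.
Cross-terms: -10, 6, 5, 13  ⇒  Σ = 14
Area = |Σ|/2 = 7.
Net area = 200 − 7 = 193.

193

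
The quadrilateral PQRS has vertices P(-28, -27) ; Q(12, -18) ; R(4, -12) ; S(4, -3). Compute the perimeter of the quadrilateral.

|PQ| = √((40)² + (9)²) = √1681 = 41
|QR| = √((-8)² + (6)²) = √100 = 10
|RS| = √((0)² + (9)²) = √81 = 9
|SP| = √((-32)² + (-24)²) = √1600 = 40
Perimeter = 41 + 10 + 9 + 40 = 100.

100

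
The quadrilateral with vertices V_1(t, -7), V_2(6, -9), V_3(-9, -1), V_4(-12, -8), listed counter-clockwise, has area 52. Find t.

Write out the shoelace sum; only the two edges meeting at V_1 involve t:
2·Area = [((-12)·(-7) − t·(-8)) + (t·(-9) − 6·(-7))] + -27
       = -1·t + 99 = 104
⇒ t = -5.

-5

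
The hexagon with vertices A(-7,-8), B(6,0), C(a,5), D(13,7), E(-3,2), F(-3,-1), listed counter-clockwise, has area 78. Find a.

10

Write out the shoelace sum; only the two edges meeting at C involve a:
2·Area = [(6·5 − a·0) + (a·7 − 13·5)] + 121
       = 7·a + 86 = 156
⇒ a = 10.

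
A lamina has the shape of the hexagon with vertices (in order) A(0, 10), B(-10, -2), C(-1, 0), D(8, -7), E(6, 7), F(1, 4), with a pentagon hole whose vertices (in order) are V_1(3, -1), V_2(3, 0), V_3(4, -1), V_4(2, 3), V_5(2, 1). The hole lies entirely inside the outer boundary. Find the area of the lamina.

Outer boundary:
Apply Gauss's area formula: 2A = Σ (x_i·y_{i+1} − x_{i+1}·y_i), indices taken mod 6.
Σ = (100) + (-2) + (7) + (98) + (17) + (10) = 230
Area = |Σ|/2 = 115.
Hole:
Apply the shoelace (surveyor's) formula: 2A = Σ (x_i·y_{i+1} − x_{i+1}·y_i), indices taken mod 5.
Cross-terms: 3, -3, 14, -4, -5  ⇒  Σ = 5
Area = |Σ|/2 = 2.5.
Net area = 115 − 2.5 = 112.5.

112.5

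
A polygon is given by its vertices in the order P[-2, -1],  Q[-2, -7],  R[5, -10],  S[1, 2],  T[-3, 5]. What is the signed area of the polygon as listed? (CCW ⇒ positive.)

Apply the surveyor's formula: 2A = Σ (x_i·y_{i+1} − x_{i+1}·y_i), indices taken mod 5.
Σ = (12) + (55) + (20) + (11) + (13) = 111
Signed area = Σ/2 = 55.5 (positive ⇒ counter-clockwise traversal).

55.5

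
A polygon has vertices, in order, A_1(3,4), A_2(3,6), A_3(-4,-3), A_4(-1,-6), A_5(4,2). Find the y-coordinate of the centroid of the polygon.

Apply the shoelace formula. First the cross-terms c_i = x_i·y_{i+1} − x_{i+1}·y_i:
  6, 15, 21, 22, 10  ⇒  2A = 74, A = 37.
Then Σ (y_i + y_{i+1})·c_i = -112, so ȳ = -112 / (6·37) = -56/111.

-56/111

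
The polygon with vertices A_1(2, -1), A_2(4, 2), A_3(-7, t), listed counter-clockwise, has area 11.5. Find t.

Write out the shoelace sum; only the two edges meeting at A_3 involve t:
2·Area = [(4·t − (-7)·2) + ((-7)·(-1) − 2·t)] + 8
       = 2·t + 29 = 23
⇒ t = -3.

-3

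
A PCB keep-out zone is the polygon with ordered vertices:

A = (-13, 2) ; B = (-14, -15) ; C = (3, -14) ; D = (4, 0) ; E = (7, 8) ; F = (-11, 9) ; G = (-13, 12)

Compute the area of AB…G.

409

Apply the shoelace (surveyor's) formula: 2A = Σ (x_i·y_{i+1} − x_{i+1}·y_i), indices taken mod 7.
Cross-terms: 223, 241, 56, 32, 151, -15, 130  ⇒  Σ = 818
Area = |Σ|/2 = 409.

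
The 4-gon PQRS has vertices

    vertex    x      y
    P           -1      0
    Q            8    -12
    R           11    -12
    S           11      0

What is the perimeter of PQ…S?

|PQ| = √((9)² + (-12)²) = √225 = 15
|QR| = √((3)² + (0)²) = √9 = 3
|RS| = √((0)² + (12)²) = √144 = 12
|SP| = √((-12)² + (0)²) = √144 = 12
Perimeter = 15 + 3 + 12 + 12 = 42.

42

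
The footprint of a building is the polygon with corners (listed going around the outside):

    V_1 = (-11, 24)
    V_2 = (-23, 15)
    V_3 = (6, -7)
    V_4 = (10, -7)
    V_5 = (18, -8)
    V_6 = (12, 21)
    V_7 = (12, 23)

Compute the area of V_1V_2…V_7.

Σ = (387) + (71) + (28) + (46) + (474) + (24) + (541) = 1571
Area = |Σ|/2 = 785.5.

785.5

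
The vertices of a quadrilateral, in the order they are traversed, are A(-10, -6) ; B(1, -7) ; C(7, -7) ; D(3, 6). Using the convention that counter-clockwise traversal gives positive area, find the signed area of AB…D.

111.5

Apply the shoelace (surveyor's) formula: 2A = Σ (x_i·y_{i+1} − x_{i+1}·y_i), indices taken mod 4.
Σ = (76) + (42) + (63) + (42) = 223
Signed area = Σ/2 = 111.5 (positive ⇒ counter-clockwise traversal).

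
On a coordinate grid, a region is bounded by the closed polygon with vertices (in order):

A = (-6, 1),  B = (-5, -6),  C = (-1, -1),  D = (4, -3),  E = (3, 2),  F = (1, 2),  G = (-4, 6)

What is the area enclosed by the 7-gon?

A→B: (-6)(-6) − (-5)(1) = 41
B→C: (-5)(-1) − (-1)(-6) = -1
C→D: (-1)(-3) − (4)(-1) = 7
D→E: (4)(2) − (3)(-3) = 17
E→F: (3)(2) − (1)(2) = 4
F→G: (1)(6) − (-4)(2) = 14
G→A: (-4)(1) − (-6)(6) = 32
Σ = 114
Area = |Σ|/2 = 57.

57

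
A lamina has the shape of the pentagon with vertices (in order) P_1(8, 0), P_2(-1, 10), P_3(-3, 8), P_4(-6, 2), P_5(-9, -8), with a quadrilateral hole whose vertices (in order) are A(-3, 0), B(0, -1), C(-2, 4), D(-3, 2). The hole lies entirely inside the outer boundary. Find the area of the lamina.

129.5

Outer boundary:
Apply the shoelace formula: 2A = Σ (x_i·y_{i+1} − x_{i+1}·y_i), indices taken mod 5.
Σ = (80) + (22) + (42) + (66) + (64) = 274
Area = |Σ|/2 = 137.
Hole:
Apply Gauss's area formula: 2A = Σ (x_i·y_{i+1} − x_{i+1}·y_i), indices taken mod 4.
Σ = (3) + (-2) + (8) + (6) = 15
Area = |Σ|/2 = 7.5.
Net area = 137 − 7.5 = 129.5.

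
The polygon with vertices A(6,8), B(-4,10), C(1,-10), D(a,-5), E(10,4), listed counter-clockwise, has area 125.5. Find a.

2

The doubled signed area Σ (x_i y_{i+1} − x_{i+1} y_i) is linear in a.
With a=0 it equals 223; the coefficient of a is 14 (from the two edges through D).
So 14·a + 223 = 2·125.5 = 251 ⇒ a = 2.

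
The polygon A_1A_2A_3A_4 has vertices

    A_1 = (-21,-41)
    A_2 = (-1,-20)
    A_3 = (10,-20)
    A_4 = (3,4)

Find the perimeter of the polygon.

|A_1A_2| = √((20)² + (21)²) = √841 = 29
|A_2A_3| = √((11)² + (0)²) = √121 = 11
|A_3A_4| = √((-7)² + (24)²) = √625 = 25
|A_4A_1| = √((-24)² + (-45)²) = √2601 = 51
Perimeter = 29 + 11 + 25 + 51 = 116.

116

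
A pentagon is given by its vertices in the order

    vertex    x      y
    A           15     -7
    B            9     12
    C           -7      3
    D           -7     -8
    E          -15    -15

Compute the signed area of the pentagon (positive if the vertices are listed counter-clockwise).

Apply the shoelace (surveyor's) formula: 2A = Σ (x_i·y_{i+1} − x_{i+1}·y_i), indices taken mod 5.
Σ = (243) + (111) + (77) + (-15) + (330) = 746
Signed area = Σ/2 = 373 (positive ⇒ counter-clockwise traversal).

373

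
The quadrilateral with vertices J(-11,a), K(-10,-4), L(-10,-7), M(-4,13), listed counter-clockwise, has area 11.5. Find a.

The doubled signed area Σ (x_i y_{i+1} − x_{i+1} y_i) is linear in a.
With a=0 it equals 59; the coefficient of a is 6 (from the two edges through J).
So 6·a + 59 = 2·11.5 = 23 ⇒ a = -6.

-6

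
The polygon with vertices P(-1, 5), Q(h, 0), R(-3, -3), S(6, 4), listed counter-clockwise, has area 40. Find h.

Write out the shoelace sum; only the two edges meeting at Q involve h:
2·Area = [((-1)·0 − h·5) + (h·(-3) − (-3)·0)] + 40
       = -8·h + 40 = 80
⇒ h = -5.

-5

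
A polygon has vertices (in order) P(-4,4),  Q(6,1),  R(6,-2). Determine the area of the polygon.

15

Cross-terms: -28, -18, 16  ⇒  Σ = -30
Area = |Σ|/2 = 15.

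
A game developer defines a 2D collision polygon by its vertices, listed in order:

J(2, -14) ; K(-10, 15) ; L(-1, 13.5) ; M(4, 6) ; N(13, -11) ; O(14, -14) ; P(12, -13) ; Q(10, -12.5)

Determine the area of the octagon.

Σ = (-110) + (-120) + (-60) + (-122) + (-28) + (-14) + (-20) + (-115) = -589
Area = |Σ|/2 = 294.5.

294.5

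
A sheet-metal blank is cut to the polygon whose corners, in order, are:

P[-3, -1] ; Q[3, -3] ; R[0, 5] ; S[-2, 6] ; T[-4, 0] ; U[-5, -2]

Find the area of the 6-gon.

Apply the shoelace (surveyor's) formula: 2A = Σ (x_i·y_{i+1} − x_{i+1}·y_i), indices taken mod 6.
P→Q: (-3)(-3) − (3)(-1) = 12
Q→R: (3)(5) − (0)(-3) = 15
R→S: (0)(6) − (-2)(5) = 10
S→T: (-2)(0) − (-4)(6) = 24
T→U: (-4)(-2) − (-5)(0) = 8
U→P: (-5)(-1) − (-3)(-2) = -1
Σ = 68
Area = |Σ|/2 = 34.

34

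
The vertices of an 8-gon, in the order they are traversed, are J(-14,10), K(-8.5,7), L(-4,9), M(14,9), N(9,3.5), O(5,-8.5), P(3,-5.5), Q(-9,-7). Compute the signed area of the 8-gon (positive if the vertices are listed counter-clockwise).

-305

Σ = (-13) + (-48.5) + (-162) + (-32) + (-94) + (-2) + (-70.5) + (-188) = -610
Signed area = Σ/2 = -305 (negative ⇒ clockwise traversal).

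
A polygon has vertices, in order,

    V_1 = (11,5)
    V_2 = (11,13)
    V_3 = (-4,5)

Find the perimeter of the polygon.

|V_1V_2| = √((0)² + (8)²) = √64 = 8
|V_2V_3| = √((-15)² + (-8)²) = √289 = 17
|V_3V_1| = √((15)² + (0)²) = √225 = 15
Perimeter = 8 + 17 + 15 = 40.

40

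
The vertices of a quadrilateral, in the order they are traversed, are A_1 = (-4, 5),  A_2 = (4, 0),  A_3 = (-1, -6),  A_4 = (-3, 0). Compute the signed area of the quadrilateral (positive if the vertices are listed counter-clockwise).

Apply the surveyor's formula: 2A = Σ (x_i·y_{i+1} − x_{i+1}·y_i), indices taken mod 4.
Σ = (-20) + (-24) + (-18) + (-15) = -77
Signed area = Σ/2 = -38.5 (negative ⇒ clockwise traversal).

-38.5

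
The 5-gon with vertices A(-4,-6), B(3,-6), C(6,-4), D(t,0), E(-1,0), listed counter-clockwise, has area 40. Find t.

The doubled signed area Σ (x_i y_{i+1} − x_{i+1} y_i) is linear in t.
With t=0 it equals 72; the coefficient of t is 4 (from the two edges through D).
So 4·t + 72 = 2·40 = 80 ⇒ t = 2.

2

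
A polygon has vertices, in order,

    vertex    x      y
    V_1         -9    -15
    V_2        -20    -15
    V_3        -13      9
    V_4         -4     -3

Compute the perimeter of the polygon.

64

|V_1V_2| = √((-11)² + (0)²) = √121 = 11
|V_2V_3| = √((7)² + (24)²) = √625 = 25
|V_3V_4| = √((9)² + (-12)²) = √225 = 15
|V_4V_1| = √((-5)² + (-12)²) = √169 = 13
Perimeter = 11 + 25 + 15 + 13 = 64.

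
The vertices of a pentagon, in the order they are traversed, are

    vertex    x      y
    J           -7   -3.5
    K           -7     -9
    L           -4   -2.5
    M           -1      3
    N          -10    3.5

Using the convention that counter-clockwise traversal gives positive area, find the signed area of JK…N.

Cross-terms: 38.5, -18.5, -14.5, 26.5, 59.5  ⇒  Σ = 91.5
Signed area = Σ/2 = 45.75 (positive ⇒ counter-clockwise traversal).

45.75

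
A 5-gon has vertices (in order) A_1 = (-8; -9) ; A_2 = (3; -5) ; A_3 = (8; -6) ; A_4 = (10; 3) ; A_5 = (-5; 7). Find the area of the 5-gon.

179.5

A_1→A_2: (-8)(-5) − (3)(-9) = 67
A_2→A_3: (3)(-6) − (8)(-5) = 22
A_3→A_4: (8)(3) − (10)(-6) = 84
A_4→A_5: (10)(7) − (-5)(3) = 85
A_5→A_1: (-5)(-9) − (-8)(7) = 101
Σ = 359
Area = |Σ|/2 = 179.5.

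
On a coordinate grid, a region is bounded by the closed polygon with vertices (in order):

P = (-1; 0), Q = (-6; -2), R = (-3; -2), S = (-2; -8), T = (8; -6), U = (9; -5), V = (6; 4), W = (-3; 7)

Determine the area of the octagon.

Apply the shoelace formula: 2A = Σ (x_i·y_{i+1} − x_{i+1}·y_i), indices taken mod 8.
Cross-terms: 2, 6, 20, 76, 14, 66, 54, 7  ⇒  Σ = 245
Area = |Σ|/2 = 122.5.

122.5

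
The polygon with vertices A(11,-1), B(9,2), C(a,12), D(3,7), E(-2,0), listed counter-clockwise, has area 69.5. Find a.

Write out the shoelace sum; only the two edges meeting at C involve a:
2·Area = [(9·12 − a·2) + (a·7 − 3·12)] + 47
       = 5·a + 119 = 139
⇒ a = 4.

4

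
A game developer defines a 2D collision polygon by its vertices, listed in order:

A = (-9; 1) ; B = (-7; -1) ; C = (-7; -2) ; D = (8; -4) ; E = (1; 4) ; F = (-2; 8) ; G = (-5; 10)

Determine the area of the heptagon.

Σ = (16) + (7) + (44) + (36) + (16) + (20) + (85) = 224
Area = |Σ|/2 = 112.

112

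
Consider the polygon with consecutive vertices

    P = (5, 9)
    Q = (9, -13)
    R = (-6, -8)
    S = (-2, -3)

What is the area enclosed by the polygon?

148.5

Apply the shoelace formula: 2A = Σ (x_i·y_{i+1} − x_{i+1}·y_i), indices taken mod 4.
Σ = (-146) + (-150) + (2) + (-3) = -297
Area = |Σ|/2 = 148.5.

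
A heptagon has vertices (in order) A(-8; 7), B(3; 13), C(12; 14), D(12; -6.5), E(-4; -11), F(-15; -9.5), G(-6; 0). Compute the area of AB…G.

Apply the shoelace formula: 2A = Σ (x_i·y_{i+1} − x_{i+1}·y_i), indices taken mod 7.
Σ = (-125) + (-114) + (-246) + (-158) + (-127) + (-57) + (-42) = -869
Area = |Σ|/2 = 434.5.

434.5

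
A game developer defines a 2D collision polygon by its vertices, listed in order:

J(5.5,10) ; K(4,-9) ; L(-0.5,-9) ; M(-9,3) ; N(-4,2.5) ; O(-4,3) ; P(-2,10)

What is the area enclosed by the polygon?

Σ = (-89.5) + (-40.5) + (-82.5) + (-10.5) + (-2) + (-34) + (-75) = -334
Area = |Σ|/2 = 167.

167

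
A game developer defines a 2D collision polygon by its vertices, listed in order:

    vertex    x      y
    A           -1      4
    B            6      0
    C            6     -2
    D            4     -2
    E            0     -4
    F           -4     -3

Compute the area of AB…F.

45.5

Apply the surveyor's formula: 2A = Σ (x_i·y_{i+1} − x_{i+1}·y_i), indices taken mod 6.
Σ = (-24) + (-12) + (-4) + (-16) + (-16) + (-19) = -91
Area = |Σ|/2 = 45.5.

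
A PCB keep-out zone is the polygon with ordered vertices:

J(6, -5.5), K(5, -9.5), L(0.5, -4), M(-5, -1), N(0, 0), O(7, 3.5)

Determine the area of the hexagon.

62.375

Apply the surveyor's formula: 2A = Σ (x_i·y_{i+1} − x_{i+1}·y_i), indices taken mod 6.
J→K: (6)(-9.5) − (5)(-5.5) = -29.5
K→L: (5)(-4) − (0.5)(-9.5) = -15.25
L→M: (0.5)(-1) − (-5)(-4) = -20.5
M→N: (-5)(0) − (0)(-1) = 0
N→O: (0)(3.5) − (7)(0) = 0
O→J: (7)(-5.5) − (6)(3.5) = -59.5
Σ = -124.75
Area = |Σ|/2 = 62.375.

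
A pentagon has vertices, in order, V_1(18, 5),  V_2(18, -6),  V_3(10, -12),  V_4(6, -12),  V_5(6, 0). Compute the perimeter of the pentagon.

|V_1V_2| = √((0)² + (-11)²) = √121 = 11
|V_2V_3| = √((-8)² + (-6)²) = √100 = 10
|V_3V_4| = √((-4)² + (0)²) = √16 = 4
|V_4V_5| = √((0)² + (12)²) = √144 = 12
|V_5V_1| = √((12)² + (5)²) = √169 = 13
Perimeter = 11 + 10 + 4 + 12 + 13 = 50.

50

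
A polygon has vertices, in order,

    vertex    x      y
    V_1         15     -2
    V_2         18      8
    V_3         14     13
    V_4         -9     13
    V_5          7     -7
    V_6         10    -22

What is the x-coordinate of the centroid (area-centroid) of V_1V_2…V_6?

677/93

Apply the surveyor's formula. First the cross-terms c_i = x_i·y_{i+1} − x_{i+1}·y_i:
  156, 122, 299, -28, -84, 310  ⇒  2A = 775, A = 387.5.
Then Σ (x_i + x_{i+1})·c_i = 16925, so x̄ = 16925 / (6·387.5) = 677/93.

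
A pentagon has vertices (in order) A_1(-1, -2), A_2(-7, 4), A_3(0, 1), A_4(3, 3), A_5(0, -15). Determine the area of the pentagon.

44

Apply the shoelace (surveyor's) formula: 2A = Σ (x_i·y_{i+1} − x_{i+1}·y_i), indices taken mod 5.
Σ = (-18) + (-7) + (-3) + (-45) + (-15) = -88
Area = |Σ|/2 = 44.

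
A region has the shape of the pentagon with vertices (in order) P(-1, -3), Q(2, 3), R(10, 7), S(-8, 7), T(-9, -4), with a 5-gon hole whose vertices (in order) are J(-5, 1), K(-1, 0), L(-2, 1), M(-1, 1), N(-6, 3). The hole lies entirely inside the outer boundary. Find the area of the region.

Outer boundary:
Apply Gauss's area formula: 2A = Σ (x_i·y_{i+1} − x_{i+1}·y_i), indices taken mod 5.
Cross-terms: 3, -16, 126, 95, 23  ⇒  Σ = 231
Area = |Σ|/2 = 115.5.
Hole:
Apply the shoelace (surveyor's) formula: 2A = Σ (x_i·y_{i+1} − x_{i+1}·y_i), indices taken mod 5.
Σ = (1) + (-1) + (-1) + (3) + (9) = 11
Area = |Σ|/2 = 5.5.
Net area = 115.5 − 5.5 = 110.

110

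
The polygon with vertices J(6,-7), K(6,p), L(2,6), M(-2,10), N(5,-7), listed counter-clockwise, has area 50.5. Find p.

The doubled signed area Σ (x_i y_{i+1} − x_{i+1} y_i) is linear in p.
With p=0 it equals 81; the coefficient of p is 4 (from the two edges through K).
So 4·p + 81 = 2·50.5 = 101 ⇒ p = 5.

5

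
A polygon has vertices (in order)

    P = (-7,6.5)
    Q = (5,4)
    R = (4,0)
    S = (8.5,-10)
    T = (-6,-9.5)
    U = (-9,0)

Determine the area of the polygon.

200.625

Apply Gauss's area formula: 2A = Σ (x_i·y_{i+1} − x_{i+1}·y_i), indices taken mod 6.
P→Q: (-7)(4) − (5)(6.5) = -60.5
Q→R: (5)(0) − (4)(4) = -16
R→S: (4)(-10) − (8.5)(0) = -40
S→T: (8.5)(-9.5) − (-6)(-10) = -140.75
T→U: (-6)(0) − (-9)(-9.5) = -85.5
U→P: (-9)(6.5) − (-7)(0) = -58.5
Σ = -401.25
Area = |Σ|/2 = 200.625.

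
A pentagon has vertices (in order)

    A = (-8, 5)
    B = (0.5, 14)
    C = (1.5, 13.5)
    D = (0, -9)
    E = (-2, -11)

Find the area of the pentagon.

Σ = (-114.5) + (-14.25) + (-13.5) + (-18) + (-98) = -258.25
Area = |Σ|/2 = 129.125.

129.125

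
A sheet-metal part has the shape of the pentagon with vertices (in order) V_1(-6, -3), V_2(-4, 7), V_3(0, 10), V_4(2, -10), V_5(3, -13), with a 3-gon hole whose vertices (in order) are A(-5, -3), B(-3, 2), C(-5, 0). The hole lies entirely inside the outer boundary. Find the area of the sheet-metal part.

95.5

Outer boundary:
Apply the shoelace (surveyor's) formula: 2A = Σ (x_i·y_{i+1} − x_{i+1}·y_i), indices taken mod 5.
Cross-terms: -54, -40, -20, 4, -87  ⇒  Σ = -197
Area = |Σ|/2 = 98.5.
Hole:
Apply the shoelace formula: 2A = Σ (x_i·y_{i+1} − x_{i+1}·y_i), indices taken mod 3.
A→B: (-5)(2) − (-3)(-3) = -19
B→C: (-3)(0) − (-5)(2) = 10
C→A: (-5)(-3) − (-5)(0) = 15
Σ = 6
Area = |Σ|/2 = 3.
Net area = 98.5 − 3 = 95.5.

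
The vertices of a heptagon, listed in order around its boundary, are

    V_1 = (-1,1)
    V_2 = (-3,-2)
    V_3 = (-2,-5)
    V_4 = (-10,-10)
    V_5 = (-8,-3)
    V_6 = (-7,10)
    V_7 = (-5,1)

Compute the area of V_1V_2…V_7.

63

Σ = (5) + (11) + (-30) + (-50) + (-101) + (43) + (-4) = -126
Area = |Σ|/2 = 63.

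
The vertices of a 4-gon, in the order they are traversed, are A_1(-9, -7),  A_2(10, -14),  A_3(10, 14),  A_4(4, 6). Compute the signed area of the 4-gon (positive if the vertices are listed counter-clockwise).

Apply Gauss's area formula: 2A = Σ (x_i·y_{i+1} − x_{i+1}·y_i), indices taken mod 4.
Σ = (196) + (280) + (4) + (26) = 506
Signed area = Σ/2 = 253 (positive ⇒ counter-clockwise traversal).

253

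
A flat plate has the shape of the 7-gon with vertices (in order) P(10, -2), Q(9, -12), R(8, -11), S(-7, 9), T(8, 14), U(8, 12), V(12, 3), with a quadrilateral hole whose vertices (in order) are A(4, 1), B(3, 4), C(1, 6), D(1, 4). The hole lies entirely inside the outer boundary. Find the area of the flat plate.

230

Outer boundary:
Apply Gauss's area formula: 2A = Σ (x_i·y_{i+1} − x_{i+1}·y_i), indices taken mod 7.
Cross-terms: -102, -3, -5, -170, -16, -120, -54  ⇒  Σ = -470
Area = |Σ|/2 = 235.
Hole:
Apply the surveyor's formula: 2A = Σ (x_i·y_{i+1} − x_{i+1}·y_i), indices taken mod 4.
A→B: (4)(4) − (3)(1) = 13
B→C: (3)(6) − (1)(4) = 14
C→D: (1)(4) − (1)(6) = -2
D→A: (1)(1) − (4)(4) = -15
Σ = 10
Area = |Σ|/2 = 5.
Net area = 235 − 5 = 230.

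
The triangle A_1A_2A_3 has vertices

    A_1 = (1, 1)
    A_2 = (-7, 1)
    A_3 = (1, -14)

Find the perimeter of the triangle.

|A_1A_2| = √((-8)² + (0)²) = √64 = 8
|A_2A_3| = √((8)² + (-15)²) = √289 = 17
|A_3A_1| = √((0)² + (15)²) = √225 = 15
Perimeter = 8 + 17 + 15 = 40.

40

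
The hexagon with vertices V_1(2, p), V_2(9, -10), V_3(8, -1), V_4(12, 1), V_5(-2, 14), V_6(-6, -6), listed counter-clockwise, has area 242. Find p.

Write out the shoelace sum; only the two edges meeting at V_1 involve p:
2·Area = [((-6)·p − 2·(-6)) + (2·(-10) − 9·p)] + 357
       = -15·p + 349 = 484
⇒ p = -9.

-9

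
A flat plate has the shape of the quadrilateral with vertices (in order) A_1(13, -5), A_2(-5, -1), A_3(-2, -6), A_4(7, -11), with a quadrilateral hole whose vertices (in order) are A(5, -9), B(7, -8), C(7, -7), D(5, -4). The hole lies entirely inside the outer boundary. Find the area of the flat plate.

75

Outer boundary:
Apply the surveyor's formula: 2A = Σ (x_i·y_{i+1} − x_{i+1}·y_i), indices taken mod 4.
Cross-terms: -38, 28, 64, 108  ⇒  Σ = 162
Area = |Σ|/2 = 81.
Hole:
Apply Gauss's area formula: 2A = Σ (x_i·y_{i+1} − x_{i+1}·y_i), indices taken mod 4.
Cross-terms: 23, 7, 7, -25  ⇒  Σ = 12
Area = |Σ|/2 = 6.
Net area = 81 − 6 = 75.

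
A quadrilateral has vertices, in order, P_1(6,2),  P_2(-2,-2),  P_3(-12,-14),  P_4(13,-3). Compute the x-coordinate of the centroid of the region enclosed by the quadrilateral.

Apply the surveyor's formula. First the cross-terms c_i = x_i·y_{i+1} − x_{i+1}·y_i:
  -8, 4, 218, 44  ⇒  2A = 258, A = 129.
Then Σ (x_i + x_{i+1})·c_i = 966, so x̄ = 966 / (6·129) = 161/129.

161/129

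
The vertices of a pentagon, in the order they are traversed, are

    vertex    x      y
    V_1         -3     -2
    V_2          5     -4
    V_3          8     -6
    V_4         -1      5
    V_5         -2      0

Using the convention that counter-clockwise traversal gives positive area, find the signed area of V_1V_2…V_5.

Apply the shoelace (surveyor's) formula: 2A = Σ (x_i·y_{i+1} − x_{i+1}·y_i), indices taken mod 5.
V_1→V_2: (-3)(-4) − (5)(-2) = 22
V_2→V_3: (5)(-6) − (8)(-4) = 2
V_3→V_4: (8)(5) − (-1)(-6) = 34
V_4→V_5: (-1)(0) − (-2)(5) = 10
V_5→V_1: (-2)(-2) − (-3)(0) = 4
Σ = 72
Signed area = Σ/2 = 36 (positive ⇒ counter-clockwise traversal).

36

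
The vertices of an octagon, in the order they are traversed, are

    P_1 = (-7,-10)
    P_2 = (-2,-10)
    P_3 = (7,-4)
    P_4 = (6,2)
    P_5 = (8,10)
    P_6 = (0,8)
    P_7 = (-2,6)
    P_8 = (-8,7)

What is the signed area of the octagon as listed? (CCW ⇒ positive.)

Apply Gauss's area formula: 2A = Σ (x_i·y_{i+1} − x_{i+1}·y_i), indices taken mod 8.
P_1→P_2: (-7)(-10) − (-2)(-10) = 50
P_2→P_3: (-2)(-4) − (7)(-10) = 78
P_3→P_4: (7)(2) − (6)(-4) = 38
P_4→P_5: (6)(10) − (8)(2) = 44
P_5→P_6: (8)(8) − (0)(10) = 64
P_6→P_7: (0)(6) − (-2)(8) = 16
P_7→P_8: (-2)(7) − (-8)(6) = 34
P_8→P_1: (-8)(-10) − (-7)(7) = 129
Σ = 453
Signed area = Σ/2 = 226.5 (positive ⇒ counter-clockwise traversal).

226.5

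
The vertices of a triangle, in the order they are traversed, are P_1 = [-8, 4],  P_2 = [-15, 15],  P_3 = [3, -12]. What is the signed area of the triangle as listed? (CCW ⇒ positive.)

Apply the surveyor's formula: 2A = Σ (x_i·y_{i+1} − x_{i+1}·y_i), indices taken mod 3.
P_1→P_2: (-8)(15) − (-15)(4) = -60
P_2→P_3: (-15)(-12) − (3)(15) = 135
P_3→P_1: (3)(4) − (-8)(-12) = -84
Σ = -9
Signed area = Σ/2 = -4.5 (negative ⇒ clockwise traversal).

-4.5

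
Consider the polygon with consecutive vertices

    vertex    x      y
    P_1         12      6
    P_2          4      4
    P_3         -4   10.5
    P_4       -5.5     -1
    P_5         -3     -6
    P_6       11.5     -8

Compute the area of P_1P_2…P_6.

Apply Gauss's area formula: 2A = Σ (x_i·y_{i+1} − x_{i+1}·y_i), indices taken mod 6.
Σ = (24) + (58) + (61.75) + (30) + (93) + (165) = 431.75
Area = |Σ|/2 = 215.875.

215.875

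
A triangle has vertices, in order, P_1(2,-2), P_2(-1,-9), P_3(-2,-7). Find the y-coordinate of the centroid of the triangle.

-6

Apply the surveyor's formula. First the cross-terms c_i = x_i·y_{i+1} − x_{i+1}·y_i:
  -20, -11, 18  ⇒  2A = -13, A = -6.5.
Then Σ (y_i + y_{i+1})·c_i = 234, so ȳ = 234 / (6·(-6.5)) = -6.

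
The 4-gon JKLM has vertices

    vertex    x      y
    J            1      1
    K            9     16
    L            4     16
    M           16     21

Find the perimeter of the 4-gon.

60

|JK| = √((8)² + (15)²) = √289 = 17
|KL| = √((-5)² + (0)²) = √25 = 5
|LM| = √((12)² + (5)²) = √169 = 13
|MJ| = √((-15)² + (-20)²) = √625 = 25
Perimeter = 17 + 5 + 13 + 25 = 60.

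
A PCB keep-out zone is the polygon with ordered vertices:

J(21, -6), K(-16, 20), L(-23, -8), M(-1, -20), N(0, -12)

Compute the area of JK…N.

Apply the shoelace (surveyor's) formula: 2A = Σ (x_i·y_{i+1} − x_{i+1}·y_i), indices taken mod 5.
Σ = (324) + (588) + (452) + (12) + (252) = 1628
Area = |Σ|/2 = 814.

814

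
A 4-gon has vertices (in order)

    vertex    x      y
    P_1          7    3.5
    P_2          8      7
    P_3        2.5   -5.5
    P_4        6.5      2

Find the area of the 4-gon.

Apply the surveyor's formula: 2A = Σ (x_i·y_{i+1} − x_{i+1}·y_i), indices taken mod 4.
Σ = (21) + (-61.5) + (40.75) + (8.75) = 9
Area = |Σ|/2 = 4.5.

4.5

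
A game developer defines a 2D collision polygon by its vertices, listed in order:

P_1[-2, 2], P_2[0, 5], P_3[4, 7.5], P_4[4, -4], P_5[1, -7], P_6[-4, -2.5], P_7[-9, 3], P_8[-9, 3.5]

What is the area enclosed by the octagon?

Apply the shoelace formula: 2A = Σ (x_i·y_{i+1} − x_{i+1}·y_i), indices taken mod 8.
P_1→P_2: (-2)(5) − (0)(2) = -10
P_2→P_3: (0)(7.5) − (4)(5) = -20
P_3→P_4: (4)(-4) − (4)(7.5) = -46
P_4→P_5: (4)(-7) − (1)(-4) = -24
P_5→P_6: (1)(-2.5) − (-4)(-7) = -30.5
P_6→P_7: (-4)(3) − (-9)(-2.5) = -34.5
P_7→P_8: (-9)(3.5) − (-9)(3) = -4.5
P_8→P_1: (-9)(2) − (-2)(3.5) = -11
Σ = -180.5
Area = |Σ|/2 = 90.25.

90.25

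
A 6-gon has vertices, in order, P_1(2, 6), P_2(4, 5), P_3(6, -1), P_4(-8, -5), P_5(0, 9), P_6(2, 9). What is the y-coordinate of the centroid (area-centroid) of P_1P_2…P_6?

382/273

Apply Gauss's area formula. First the cross-terms c_i = x_i·y_{i+1} − x_{i+1}·y_i:
  -14, -34, -38, -72, -18, -6  ⇒  2A = -182, A = -91.
Then Σ (y_i + y_{i+1})·c_i = -764, so ȳ = -764 / (6·(-91)) = 382/273.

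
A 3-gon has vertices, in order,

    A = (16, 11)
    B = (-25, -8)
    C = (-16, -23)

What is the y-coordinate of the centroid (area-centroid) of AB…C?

Apply Gauss's area formula. First the cross-terms c_i = x_i·y_{i+1} − x_{i+1}·y_i:
  147, 447, 192  ⇒  2A = 786, A = 393.
Then Σ (y_i + y_{i+1})·c_i = -15720, so ȳ = -15720 / (6·393) = -20/3.

-20/3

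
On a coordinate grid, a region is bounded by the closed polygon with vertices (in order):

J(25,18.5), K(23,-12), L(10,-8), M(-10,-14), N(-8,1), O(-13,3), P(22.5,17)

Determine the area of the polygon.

Apply the shoelace formula: 2A = Σ (x_i·y_{i+1} − x_{i+1}·y_i), indices taken mod 7.
Σ = (-725.5) + (-64) + (-220) + (-122) + (-11) + (-288.5) + (-8.75) = -1439.75
Area = |Σ|/2 = 719.875.

719.875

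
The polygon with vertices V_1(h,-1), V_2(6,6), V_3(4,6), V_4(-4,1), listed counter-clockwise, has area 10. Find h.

-6

Write out the shoelace sum; only the two edges meeting at V_1 involve h:
2·Area = [((-4)·(-1) − h·1) + (h·6 − 6·(-1))] + 40
       = 5·h + 50 = 20
⇒ h = -6.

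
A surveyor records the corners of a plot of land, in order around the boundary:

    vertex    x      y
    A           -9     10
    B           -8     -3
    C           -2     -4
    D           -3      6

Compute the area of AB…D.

Apply Gauss's area formula: 2A = Σ (x_i·y_{i+1} − x_{i+1}·y_i), indices taken mod 4.
Cross-terms: 107, 26, -24, 24  ⇒  Σ = 133
Area = |Σ|/2 = 66.5.

66.5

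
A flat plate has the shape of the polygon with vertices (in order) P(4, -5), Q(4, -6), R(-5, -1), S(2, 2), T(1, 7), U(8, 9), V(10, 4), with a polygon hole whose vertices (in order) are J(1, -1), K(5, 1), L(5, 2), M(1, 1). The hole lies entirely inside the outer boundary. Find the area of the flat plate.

Outer boundary:
Cross-terms: -4, -34, -8, 12, -47, -58, -66  ⇒  Σ = -205
Area = |Σ|/2 = 102.5.
Hole:
J→K: (1)(1) − (5)(-1) = 6
K→L: (5)(2) − (5)(1) = 5
L→M: (5)(1) − (1)(2) = 3
M→J: (1)(-1) − (1)(1) = -2
Σ = 12
Area = |Σ|/2 = 6.
Net area = 102.5 − 6 = 96.5.

96.5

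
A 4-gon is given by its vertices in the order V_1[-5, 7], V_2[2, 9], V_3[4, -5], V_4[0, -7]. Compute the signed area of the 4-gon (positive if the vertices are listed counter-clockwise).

Apply the shoelace formula: 2A = Σ (x_i·y_{i+1} − x_{i+1}·y_i), indices taken mod 4.
V_1→V_2: (-5)(9) − (2)(7) = -59
V_2→V_3: (2)(-5) − (4)(9) = -46
V_3→V_4: (4)(-7) − (0)(-5) = -28
V_4→V_1: (0)(7) − (-5)(-7) = -35
Σ = -168
Signed area = Σ/2 = -84 (negative ⇒ clockwise traversal).

-84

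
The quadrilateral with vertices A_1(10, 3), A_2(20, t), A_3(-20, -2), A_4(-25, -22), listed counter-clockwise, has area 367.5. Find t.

10

The doubled signed area Σ (x_i y_{i+1} − x_{i+1} y_i) is linear in t.
With t=0 it equals 435; the coefficient of t is 30 (from the two edges through A_2).
So 30·t + 435 = 2·367.5 = 735 ⇒ t = 10.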